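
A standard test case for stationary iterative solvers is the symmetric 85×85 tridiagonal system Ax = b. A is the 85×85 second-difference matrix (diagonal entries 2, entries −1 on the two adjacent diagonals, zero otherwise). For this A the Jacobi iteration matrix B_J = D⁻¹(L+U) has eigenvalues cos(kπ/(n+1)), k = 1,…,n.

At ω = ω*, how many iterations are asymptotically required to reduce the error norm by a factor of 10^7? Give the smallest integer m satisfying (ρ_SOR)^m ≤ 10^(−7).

m = 221

With n=85, ρ(Jacobi) = cos(π/86) = 0.9993328.
√(1−ρ_J²) simplifies to sin(π/86) = 0.0365220.
So ω* = 2/1.0365220 = 1.9295297 (Young).
and ρ(B_{ω*}) = 1.9295297 − 1 = 0.9295297.
m ≥ 7·ln10 / (−ln 0.9295297) = 220.565; smallest integer m = 221.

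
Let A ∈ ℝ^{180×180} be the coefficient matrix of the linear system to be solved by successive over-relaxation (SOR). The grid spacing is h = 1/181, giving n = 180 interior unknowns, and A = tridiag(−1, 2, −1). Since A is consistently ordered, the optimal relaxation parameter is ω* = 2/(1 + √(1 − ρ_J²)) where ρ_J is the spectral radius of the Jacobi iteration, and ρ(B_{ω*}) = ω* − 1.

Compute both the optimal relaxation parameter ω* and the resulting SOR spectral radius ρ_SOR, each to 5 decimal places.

ω* = 1.96588, ρ_SOR = 0.96588

ρ_J = max_k |cos(kπ/181)| = cos(π/181) = 0.99985
√(1 − cos²(π/181)) = sin(π/181) ≈ 0.017356.
ω* = 2/(1+0.017356) = 1.96588
ρ(B_{ω*}) = ω*−1 = 0.96588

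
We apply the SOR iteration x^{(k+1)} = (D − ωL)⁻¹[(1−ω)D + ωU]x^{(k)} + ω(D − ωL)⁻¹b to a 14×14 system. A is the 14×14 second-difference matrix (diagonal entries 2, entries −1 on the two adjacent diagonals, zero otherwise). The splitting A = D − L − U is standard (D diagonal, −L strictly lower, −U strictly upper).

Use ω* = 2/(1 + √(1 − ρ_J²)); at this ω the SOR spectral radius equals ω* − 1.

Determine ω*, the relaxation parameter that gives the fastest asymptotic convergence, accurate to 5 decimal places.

[ρ_J] n=14: ρ(B_J) = cos(π/(n+1)) = cos(π/15) = 0.97815.
√(1−ρ_J²) simplifies to sin(π/15) = 0.207912.
ω* = 2/(1 + 0.207912) = 2/1.207912 = 1.65575.
ρ_SOR = ω* − 1 ≈ 0.65575.

ω* = 1.65575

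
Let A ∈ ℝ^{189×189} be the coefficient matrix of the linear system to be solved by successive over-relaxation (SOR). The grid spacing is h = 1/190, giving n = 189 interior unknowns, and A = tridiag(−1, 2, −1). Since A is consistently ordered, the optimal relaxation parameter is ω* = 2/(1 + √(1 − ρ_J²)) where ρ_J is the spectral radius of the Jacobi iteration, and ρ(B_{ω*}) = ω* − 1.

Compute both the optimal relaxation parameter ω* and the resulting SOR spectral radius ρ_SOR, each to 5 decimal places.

ω* = 1.96747, ρ_SOR = 0.96747

With n=189, ρ(Jacobi) = cos(π/190) = 0.99986.
√(1−ρ_J²) simplifies to sin(π/190) = 0.016534.
ω* = 2/(1 + 0.016534) = 2/1.016534 = 1.96747.
ρ_SOR = ω* − 1 = 1.96747 − 1 = 0.96747.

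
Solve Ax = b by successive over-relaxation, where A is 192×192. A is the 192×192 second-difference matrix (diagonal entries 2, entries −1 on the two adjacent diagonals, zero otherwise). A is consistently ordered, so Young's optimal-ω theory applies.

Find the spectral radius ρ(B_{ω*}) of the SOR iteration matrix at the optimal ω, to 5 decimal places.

ρ_SOR = 0.96797

n=192: λ(B_J) = 1 − λ(A)/2 = cos(kπ/193); k=1 gives ρ_J = 0.99987.
root = sin(π/193) = 0.016277  (since 1−cos² = sin²).
Young: ω* = 2/(1+√(1−ρ_J²)) = 2/(1+0.016277) = 2/1.016277 = 1.96797.
ρ_SOR = ω* − 1 = 1.96797 − 1 = 0.96797.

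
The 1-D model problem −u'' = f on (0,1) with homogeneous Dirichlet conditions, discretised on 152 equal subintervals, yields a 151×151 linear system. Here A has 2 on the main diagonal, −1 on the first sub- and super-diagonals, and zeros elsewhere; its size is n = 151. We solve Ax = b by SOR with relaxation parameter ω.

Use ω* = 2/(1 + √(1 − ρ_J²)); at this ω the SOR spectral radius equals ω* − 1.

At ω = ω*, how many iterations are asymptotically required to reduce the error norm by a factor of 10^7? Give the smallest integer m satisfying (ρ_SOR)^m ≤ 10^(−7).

m = 390

[ρ_J] n=151: ρ(B_J) = cos(π/(n+1)) = cos(π/152) = 0.9997864.
√(1−ρ_J²) simplifies to sin(π/152) = 0.0206669.
Young: ω* = 2/(1+√(1−ρ_J²)) = 2/(1+0.0206669) = 2/1.0206669 = 1.9595031.
ρ(B_{ω*}) = ω*−1 = 0.9595031
m ≥ 7·ln10 / (−ln 0.9595031) = 389.894; smallest integer m = 390.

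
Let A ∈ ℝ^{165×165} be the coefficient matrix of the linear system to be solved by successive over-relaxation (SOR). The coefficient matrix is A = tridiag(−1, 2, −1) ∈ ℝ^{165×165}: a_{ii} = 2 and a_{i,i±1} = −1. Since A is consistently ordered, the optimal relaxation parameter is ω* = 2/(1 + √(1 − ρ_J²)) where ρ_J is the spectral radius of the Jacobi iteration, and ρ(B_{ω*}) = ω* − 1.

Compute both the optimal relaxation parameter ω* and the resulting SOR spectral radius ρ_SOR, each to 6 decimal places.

½·tridiag(1,0,1) at n=165: λ_k = cos(kπ/166); max |λ| at k=1 ⇒ ρ_J = cos(π/166) ≈ 0.999821.
√(1−ρ_J²) = |sin(π/166)| = 0.0189241
Young: ω* = 2/(1+√(1−ρ_J²)) = 2/(1+0.0189241) = 2/1.0189241 = 1.962855.
Hence ρ(B_{ω*}) = 1.962855 − 1 = 0.962855.

ω* = 1.962855, ρ_SOR = 0.962855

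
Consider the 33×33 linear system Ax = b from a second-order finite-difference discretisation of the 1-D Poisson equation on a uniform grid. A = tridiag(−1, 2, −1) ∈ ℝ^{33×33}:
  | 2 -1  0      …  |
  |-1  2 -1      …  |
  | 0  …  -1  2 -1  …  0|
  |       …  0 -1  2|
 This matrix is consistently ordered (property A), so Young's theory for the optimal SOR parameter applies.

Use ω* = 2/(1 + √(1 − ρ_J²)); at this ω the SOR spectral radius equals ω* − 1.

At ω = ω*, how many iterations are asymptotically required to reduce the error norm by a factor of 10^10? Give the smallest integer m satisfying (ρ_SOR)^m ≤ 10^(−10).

m = 125

n=33: λ(B_J) = 1 − λ(A)/2 = cos(kπ/34); k=1 gives ρ_J = 0.9957342.
1 − cos²(π/34) = sin²(π/34) ⇒ √(1−ρ_J²) = sin(π/34) = 0.0922684.
[ω*] 2 ÷ (1 + 0.0922684) = 2 ÷ 1.0922684 = 1.8310518.
ρ(B_{ω*}) = ω*−1 = 0.8310518
For 10 digits: m = 10·ln10 / (−ln 0.8310518) = 23.0259/0.185063 = 124.422; round up → m = 125.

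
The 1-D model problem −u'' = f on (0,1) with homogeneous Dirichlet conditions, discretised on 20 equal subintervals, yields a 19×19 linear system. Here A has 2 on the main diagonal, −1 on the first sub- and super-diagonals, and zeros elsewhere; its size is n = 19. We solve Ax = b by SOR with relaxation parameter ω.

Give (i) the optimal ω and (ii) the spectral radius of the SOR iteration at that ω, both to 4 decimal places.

ω* = 1.7295, ρ_SOR = 0.7295

n=19: λ(B_J) = 1 − λ(A)/2 = cos(kπ/20); k=1 gives ρ_J = 0.9877.
√(1−ρ_J²) = |sin(π/20)| = 0.15643
Then 2/(1+√(1−ρ_J²)) = 2/(1+0.15643); ω* = 2/1.15643 = 1.7295.
ρ(B_{ω*}) = ω*−1 = 0.7295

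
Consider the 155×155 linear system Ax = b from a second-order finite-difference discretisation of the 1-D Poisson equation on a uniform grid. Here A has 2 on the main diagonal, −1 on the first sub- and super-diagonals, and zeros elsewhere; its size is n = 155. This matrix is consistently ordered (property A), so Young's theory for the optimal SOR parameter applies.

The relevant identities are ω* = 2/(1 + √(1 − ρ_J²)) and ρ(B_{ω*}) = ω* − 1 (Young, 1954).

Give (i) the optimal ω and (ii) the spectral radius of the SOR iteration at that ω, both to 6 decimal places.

ω* = 1.960521, ρ_SOR = 0.960521

ρ_J = max_k |cos(kπ/156)| = cos(π/156) = 0.999797
root = sin(π/156) = 0.0201371  (since 1−cos² = sin²).
Then 2/(1+√(1−ρ_J²)) = 2/(1+0.0201371); ω* = 2/1.0201371 = 1.960521.
At ω = 1.960521 every |λ(B_ω)| = ω−1, so ρ_SOR = 0.960521.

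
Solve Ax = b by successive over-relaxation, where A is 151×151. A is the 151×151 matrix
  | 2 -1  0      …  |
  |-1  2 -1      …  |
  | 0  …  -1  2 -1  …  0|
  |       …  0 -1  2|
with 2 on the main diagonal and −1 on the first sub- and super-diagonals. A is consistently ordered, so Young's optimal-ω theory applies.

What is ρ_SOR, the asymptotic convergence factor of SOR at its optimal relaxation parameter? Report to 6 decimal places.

ρ_SOR = 0.959503

spectrum of D⁻¹(L+U) = {cos(kπ/152) : 1≤k≤151}; ρ_J = cos(π/152) = 0.999786.
√(1 − cos²(π/152)) = sin(π/152) ≈ 0.0206669.
ω* = 2/(1+0.0206669) = 1.959503
and ρ(B_{ω*}) = 1.959503 − 1 = 0.959503.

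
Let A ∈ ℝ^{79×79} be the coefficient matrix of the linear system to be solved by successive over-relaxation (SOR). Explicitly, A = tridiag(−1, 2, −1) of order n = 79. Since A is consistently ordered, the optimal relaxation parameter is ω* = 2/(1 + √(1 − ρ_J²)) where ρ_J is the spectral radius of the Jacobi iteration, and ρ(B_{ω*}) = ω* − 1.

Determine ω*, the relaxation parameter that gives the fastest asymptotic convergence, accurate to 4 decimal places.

ρ_J = max_k |cos(kπ/80)| = cos(π/80) = 0.9992
root = sin(π/80) = 0.03926  (since 1−cos² = sin²).
ω* = 2 / (1 + 0.03926) = 2 / 1.03926 ≈ 1.9244.
ρ_SOR = ω* − 1 ≈ 0.9244.

ω* = 1.9244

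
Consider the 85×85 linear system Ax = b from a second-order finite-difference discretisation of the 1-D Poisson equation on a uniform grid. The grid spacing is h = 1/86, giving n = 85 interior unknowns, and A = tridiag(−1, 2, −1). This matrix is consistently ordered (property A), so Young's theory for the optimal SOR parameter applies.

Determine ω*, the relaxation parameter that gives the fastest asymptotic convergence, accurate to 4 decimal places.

[ρ_J] n=85: ρ(B_J) = cos(π/(n+1)) = cos(π/86) = 0.9993.
√(1 − cos²(π/86)) = sin(π/86) ≈ 0.03652.
Then 2/(1+√(1−ρ_J²)) = 2/(1+0.03652); ω* = 2/1.03652 = 1.9295.
[ρ_SOR] ω* − 1 = 0.9295.

ω* = 1.9295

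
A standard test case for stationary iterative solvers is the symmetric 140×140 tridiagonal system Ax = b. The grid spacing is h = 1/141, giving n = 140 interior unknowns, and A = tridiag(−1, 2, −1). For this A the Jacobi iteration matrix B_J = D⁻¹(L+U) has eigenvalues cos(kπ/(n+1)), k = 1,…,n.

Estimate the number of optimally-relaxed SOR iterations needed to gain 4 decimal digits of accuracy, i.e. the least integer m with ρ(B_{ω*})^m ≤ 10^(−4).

m = 207

ρ_J = max_k |cos(kπ/141)| = cos(π/141) = 0.9997518
√(1 − cos²(π/141)) = sin(π/141) ≈ 0.0222790.
ω* = 2/(1+0.0222790) = 1.9564131
ρ_SOR = ω* − 1 = 1.9564131 − 1 = 0.9564131.
Need (0.9564131)^m ≤ 10^(−4): m ≥ 4·ln10/|ln 0.9564131| = 9.21034/0.0445653 = 206.671 ⇒ m = 207.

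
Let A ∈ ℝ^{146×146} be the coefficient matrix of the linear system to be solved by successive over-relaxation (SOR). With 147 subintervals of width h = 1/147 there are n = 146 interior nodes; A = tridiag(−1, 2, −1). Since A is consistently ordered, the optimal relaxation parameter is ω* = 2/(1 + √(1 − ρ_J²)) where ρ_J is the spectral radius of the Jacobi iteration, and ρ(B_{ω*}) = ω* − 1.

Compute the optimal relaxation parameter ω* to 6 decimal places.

ω* = 1.958155

With n=146, ρ(Jacobi) = cos(π/147) = 0.999772.
√(1−ρ_J²) = |sin(π/147)| = 0.0213698
Young: ω* = 2/(1+√(1−ρ_J²)) = 2/(1+0.0213698) = 2/1.0213698 = 1.958155.
At ω = 1.958155 every |λ(B_ω)| = ω−1, so ρ_SOR = 0.958155.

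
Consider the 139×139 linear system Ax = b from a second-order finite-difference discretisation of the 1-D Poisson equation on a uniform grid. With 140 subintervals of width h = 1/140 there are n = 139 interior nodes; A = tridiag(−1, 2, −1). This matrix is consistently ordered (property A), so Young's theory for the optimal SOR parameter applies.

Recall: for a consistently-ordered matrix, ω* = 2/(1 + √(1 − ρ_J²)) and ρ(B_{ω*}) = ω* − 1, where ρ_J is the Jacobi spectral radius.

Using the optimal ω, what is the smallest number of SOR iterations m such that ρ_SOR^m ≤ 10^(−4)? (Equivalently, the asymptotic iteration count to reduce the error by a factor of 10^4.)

spectrum of D⁻¹(L+U) = {cos(kπ/140) : 1≤k≤139}; ρ_J = cos(π/140) = 0.9997482.
√(1 − cos²(π/140)) = sin(π/140) ≈ 0.0224381.
So ω* = 2/1.0224381 = 1.9561086 (Young).
ρ_SOR = ω* − 1 ≈ 0.9561086.
ρ_SOR^m ≤ 10^(−4) ⇔ m ≥ 4·ln10/(−ln 0.9561086) = 9.21034/0.0448838 = 205.204; m = ⌈205.204⌉ = 206.

m = 206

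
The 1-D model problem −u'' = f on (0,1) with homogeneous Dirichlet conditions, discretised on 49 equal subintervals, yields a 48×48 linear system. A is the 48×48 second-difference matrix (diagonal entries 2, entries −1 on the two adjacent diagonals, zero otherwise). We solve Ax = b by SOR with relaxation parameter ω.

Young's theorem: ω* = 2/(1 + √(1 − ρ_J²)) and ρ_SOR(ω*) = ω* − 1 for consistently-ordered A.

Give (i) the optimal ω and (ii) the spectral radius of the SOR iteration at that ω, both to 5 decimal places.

ρ_J = max_k |cos(kπ/49)| = cos(π/49) = 0.99795
√(1 − cos²(π/49)) = sin(π/49) ≈ 0.064070.
Young: ω* = 2/(1+√(1−ρ_J²)) = 2/(1+0.064070) = 2/1.064070 = 1.87958.
At ω = 1.87958 every |λ(B_ω)| = ω−1, so ρ_SOR = 0.87958.

ω* = 1.87958, ρ_SOR = 0.87958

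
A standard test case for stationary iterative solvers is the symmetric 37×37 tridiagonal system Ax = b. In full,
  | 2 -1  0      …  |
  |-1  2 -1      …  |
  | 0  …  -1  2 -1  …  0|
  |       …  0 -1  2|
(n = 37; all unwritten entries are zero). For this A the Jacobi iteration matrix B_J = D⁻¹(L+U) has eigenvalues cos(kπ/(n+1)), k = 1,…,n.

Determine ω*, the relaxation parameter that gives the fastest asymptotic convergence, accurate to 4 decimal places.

ω* = 1.8474

spectrum of D⁻¹(L+U) = {cos(kπ/38) : 1≤k≤37}; ρ_J = cos(π/38) = 0.9966.
√(1 − cos²(π/38)) = sin(π/38) ≈ 0.08258.
ω* = 2/(1 + 0.08258) = 2/1.08258 = 1.8474.
[ρ_SOR] ω* − 1 = 0.8474.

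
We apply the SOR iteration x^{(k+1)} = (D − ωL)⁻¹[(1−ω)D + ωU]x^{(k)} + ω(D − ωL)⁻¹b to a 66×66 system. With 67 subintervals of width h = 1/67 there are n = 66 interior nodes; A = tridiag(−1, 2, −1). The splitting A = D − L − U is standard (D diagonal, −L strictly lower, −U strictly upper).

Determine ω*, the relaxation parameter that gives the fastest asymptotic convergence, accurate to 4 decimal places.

ω* = 1.9105

B_J for the 66×66 system has eigenvalues cos(kπ/67); ρ_J = cos(π/67) = 0.9989.
√(1 − cos²(π/67)) = sin(π/67) ≈ 0.04687.
Then 2/(1+√(1−ρ_J²)) = 2/(1+0.04687); ω* = 2/1.04687 = 1.9105.
[ρ_SOR] ω* − 1 = 0.9105.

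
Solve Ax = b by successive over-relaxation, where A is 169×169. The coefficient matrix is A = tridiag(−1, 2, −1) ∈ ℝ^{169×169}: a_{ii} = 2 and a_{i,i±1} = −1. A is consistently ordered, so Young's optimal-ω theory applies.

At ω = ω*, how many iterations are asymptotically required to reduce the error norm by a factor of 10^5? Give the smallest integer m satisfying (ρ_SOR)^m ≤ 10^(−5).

m = 312

n=169: λ(B_J) = 1 − λ(A)/2 = cos(kπ/170); k=1 gives ρ_J = 0.9998293.
root = sin(π/170) = 0.0184789  (since 1−cos² = sin²).
ω* = 2/(1+0.0184789) = 1.9637127
Hence ρ(B_{ω*}) = 1.9637127 − 1 = 0.9637127.
5·ln10 = 11.5129; −ln(0.9637127) = 0.0369621; m = ⌈11.5129/0.0369621⌉ = ⌈311.479⌉ = 312.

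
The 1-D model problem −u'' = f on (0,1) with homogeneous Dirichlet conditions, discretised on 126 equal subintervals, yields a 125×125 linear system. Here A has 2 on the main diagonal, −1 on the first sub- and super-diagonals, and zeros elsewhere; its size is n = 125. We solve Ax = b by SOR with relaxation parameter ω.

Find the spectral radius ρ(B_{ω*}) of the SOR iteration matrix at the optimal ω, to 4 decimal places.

ρ_SOR = 0.9514

ρ_J = max_k |cos(kπ/126)| = cos(π/126) = 0.9997
√(1−ρ_J²) simplifies to sin(π/126) = 0.02493.
Young: ω* = 2/(1+√(1−ρ_J²)) = 2/(1+0.02493) = 2/1.02493 = 1.9514.
ρ_SOR = ω* − 1 ≈ 0.9514.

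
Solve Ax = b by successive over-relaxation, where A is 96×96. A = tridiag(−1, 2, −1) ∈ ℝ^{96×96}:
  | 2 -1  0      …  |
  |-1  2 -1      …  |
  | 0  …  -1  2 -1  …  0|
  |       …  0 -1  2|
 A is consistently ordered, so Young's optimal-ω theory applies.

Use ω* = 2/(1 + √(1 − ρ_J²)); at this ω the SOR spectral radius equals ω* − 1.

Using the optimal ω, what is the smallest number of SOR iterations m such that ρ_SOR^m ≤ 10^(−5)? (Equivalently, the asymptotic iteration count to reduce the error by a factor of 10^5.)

spectrum of D⁻¹(L+U) = {cos(kπ/97) : 1≤k≤96}; ρ_J = cos(π/97) = 0.9994756.
√(1−ρ_J²) = |sin(π/97)| = 0.0323819
Young: ω* = 2/(1+√(1−ρ_J²)) = 2/(1+0.0323819) = 2/1.0323819 = 1.9372676.
ρ_SOR = ω* − 1 ≈ 0.9372676.
5·ln10 = 11.5129; −ln(0.9372676) = 0.0647864; m = ⌈11.5129/0.0647864⌉ = ⌈177.706⌉ = 178.

m = 178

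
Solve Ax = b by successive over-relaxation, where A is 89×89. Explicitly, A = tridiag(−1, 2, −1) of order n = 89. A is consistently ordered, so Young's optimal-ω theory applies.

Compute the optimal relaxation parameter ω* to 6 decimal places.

n=89: λ(B_J) = 1 − λ(A)/2 = cos(kπ/90); k=1 gives ρ_J = 0.999391.
1 − cos²(π/90) = sin²(π/90) ⇒ √(1−ρ_J²) = sin(π/90) = 0.0348995.
[ω*] 2 ÷ (1 + 0.0348995) = 2 ÷ 1.0348995 = 1.932555.
[ρ_SOR] ω* − 1 = 0.932555.

ω* = 1.932555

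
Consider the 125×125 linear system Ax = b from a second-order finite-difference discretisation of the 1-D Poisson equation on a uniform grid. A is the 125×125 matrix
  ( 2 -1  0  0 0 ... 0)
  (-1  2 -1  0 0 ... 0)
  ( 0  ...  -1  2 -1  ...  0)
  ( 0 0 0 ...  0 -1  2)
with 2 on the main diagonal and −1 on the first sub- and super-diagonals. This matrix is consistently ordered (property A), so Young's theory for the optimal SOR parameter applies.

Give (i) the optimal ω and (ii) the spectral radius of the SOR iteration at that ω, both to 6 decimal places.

ω* = 1.951351, ρ_SOR = 0.951351

[ρ_J] n=125: ρ(B_J) = cos(π/(n+1)) = cos(π/126) = 0.999689.
1 − cos²(π/126) = sin²(π/126) ⇒ √(1−ρ_J²) = sin(π/126) = 0.0249307.
Young: ω* = 2/(1+√(1−ρ_J²)) = 2/(1+0.0249307) = 2/1.0249307 = 1.951351.
ρ_SOR = ω* − 1 = 1.951351 − 1 = 0.951351.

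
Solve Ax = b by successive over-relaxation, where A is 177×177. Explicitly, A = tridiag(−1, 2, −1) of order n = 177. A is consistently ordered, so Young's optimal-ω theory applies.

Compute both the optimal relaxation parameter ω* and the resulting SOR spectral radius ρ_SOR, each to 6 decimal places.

B_J for the 177×177 system has eigenvalues cos(kπ/178); ρ_J = cos(π/178) = 0.999844.
√(1−ρ_J²) simplifies to sin(π/178) = 0.0176485.
Young: ω* = 2/(1+√(1−ρ_J²)) = 2/(1+0.0176485) = 2/1.0176485 = 1.965315.
ρ_SOR = ω* − 1 ≈ 0.965315.

ω* = 1.965315, ρ_SOR = 0.965315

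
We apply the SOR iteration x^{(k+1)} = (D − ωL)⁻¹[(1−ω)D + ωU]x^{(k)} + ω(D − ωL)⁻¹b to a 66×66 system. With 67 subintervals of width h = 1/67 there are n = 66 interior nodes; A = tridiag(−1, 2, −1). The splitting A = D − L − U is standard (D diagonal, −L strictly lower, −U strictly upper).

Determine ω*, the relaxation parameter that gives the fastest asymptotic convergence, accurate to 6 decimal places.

ρ_J = max_k |cos(kπ/67)| = cos(π/67) = 0.998901
√(1−ρ_J²) simplifies to sin(π/67) = 0.0468723.
ω* = 2 / (1 + 0.0468723) = 2 / 1.0468723 ≈ 1.910453.
At ω = 1.910453 every |λ(B_ω)| = ω−1, so ρ_SOR = 0.910453.

ω* = 1.910453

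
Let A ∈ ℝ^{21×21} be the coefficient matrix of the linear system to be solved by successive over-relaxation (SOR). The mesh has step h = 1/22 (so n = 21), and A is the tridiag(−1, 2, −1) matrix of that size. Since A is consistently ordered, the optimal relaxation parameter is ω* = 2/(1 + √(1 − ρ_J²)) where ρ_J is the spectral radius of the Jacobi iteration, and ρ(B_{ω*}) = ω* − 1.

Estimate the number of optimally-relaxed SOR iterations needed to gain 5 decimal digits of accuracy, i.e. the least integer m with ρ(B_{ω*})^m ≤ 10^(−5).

[ρ_J] n=21: ρ(B_J) = cos(π/(n+1)) = cos(π/22) = 0.9898214.
√(1−ρ_J²) simplifies to sin(π/22) = 0.1423148.
ω* = 2/(1+0.1423148) = 1.7508309
Hence ρ(B_{ω*}) = 1.7508309 − 1 = 0.7508309.
m ≥ 5·ln10 / (−ln 0.7508309) = 40.174; smallest integer m = 41.

m = 41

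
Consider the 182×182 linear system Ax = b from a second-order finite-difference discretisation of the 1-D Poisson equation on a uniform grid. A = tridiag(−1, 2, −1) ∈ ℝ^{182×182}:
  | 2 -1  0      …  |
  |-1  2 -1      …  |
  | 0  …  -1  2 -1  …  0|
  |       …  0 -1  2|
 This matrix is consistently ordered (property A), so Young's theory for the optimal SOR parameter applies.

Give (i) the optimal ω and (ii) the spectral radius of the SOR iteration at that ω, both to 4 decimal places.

B_J for the 182×182 system has eigenvalues cos(kπ/183); ρ_J = cos(π/183) = 0.9999.
√(1 − cos²(π/183)) = sin(π/183) ≈ 0.01717.
ω* = 2 / (1 + 0.01717) = 2 / 1.01717 ≈ 1.9662.
ρ(B_{ω*}) = ω*−1 = 0.9662

ω* = 1.9662, ρ_SOR = 0.9662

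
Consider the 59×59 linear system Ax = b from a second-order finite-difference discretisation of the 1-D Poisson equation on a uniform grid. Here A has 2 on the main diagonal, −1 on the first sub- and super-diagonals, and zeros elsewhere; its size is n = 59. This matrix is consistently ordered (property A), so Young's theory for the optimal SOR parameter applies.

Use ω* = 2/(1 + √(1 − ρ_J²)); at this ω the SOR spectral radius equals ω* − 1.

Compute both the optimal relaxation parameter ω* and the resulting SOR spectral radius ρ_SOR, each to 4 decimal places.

½·tridiag(1,0,1) at n=59: λ_k = cos(kπ/60); max |λ| at k=1 ⇒ ρ_J = cos(π/60) ≈ 0.9986.
√(1−ρ_J²) = |sin(π/60)| = 0.05234
[ω*] 2 ÷ (1 + 0.05234) = 2 ÷ 1.05234 = 1.9005.
ρ(B_{ω*}) = ω*−1 = 0.9005

ω* = 1.9005, ρ_SOR = 0.9005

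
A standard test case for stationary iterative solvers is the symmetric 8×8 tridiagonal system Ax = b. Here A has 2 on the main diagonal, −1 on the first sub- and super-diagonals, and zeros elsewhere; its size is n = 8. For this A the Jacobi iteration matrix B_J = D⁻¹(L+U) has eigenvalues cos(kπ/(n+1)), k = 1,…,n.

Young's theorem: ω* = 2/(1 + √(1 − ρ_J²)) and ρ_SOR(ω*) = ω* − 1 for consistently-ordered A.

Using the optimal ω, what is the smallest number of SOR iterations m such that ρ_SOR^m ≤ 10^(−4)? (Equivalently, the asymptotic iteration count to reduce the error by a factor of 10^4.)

m = 13

n=8: λ(B_J) = 1 − λ(A)/2 = cos(kπ/9); k=1 gives ρ_J = 0.9396926.
√(1−ρ_J²) = |sin(π/9)| = 0.3420201
Then 2/(1+√(1−ρ_J²)) = 2/(1+0.3420201); ω* = 2/1.3420201 = 1.4902906.
ρ(B_{ω*}) = ω*−1 = 0.4902906
m ≥ 4·ln10 / (−ln 0.4902906) = 12.922; smallest integer m = 13.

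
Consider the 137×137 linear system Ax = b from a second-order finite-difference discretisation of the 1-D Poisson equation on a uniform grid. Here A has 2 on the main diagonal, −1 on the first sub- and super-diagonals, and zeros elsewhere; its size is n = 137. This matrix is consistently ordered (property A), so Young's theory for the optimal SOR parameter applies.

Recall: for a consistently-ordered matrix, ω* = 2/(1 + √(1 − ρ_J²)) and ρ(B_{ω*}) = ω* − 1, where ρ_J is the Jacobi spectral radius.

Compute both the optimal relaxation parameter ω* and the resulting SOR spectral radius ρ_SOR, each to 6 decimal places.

With n=137, ρ(Jacobi) = cos(π/138) = 0.999741.
√(1−ρ_J²) = |sin(π/138)| = 0.0227632
Then 2/(1+√(1−ρ_J²)) = 2/(1+0.0227632); ω* = 2/1.0227632 = 1.955487.
At ω = 1.955487 every |λ(B_ω)| = ω−1, so ρ_SOR = 0.955487.

ω* = 1.955487, ρ_SOR = 0.955487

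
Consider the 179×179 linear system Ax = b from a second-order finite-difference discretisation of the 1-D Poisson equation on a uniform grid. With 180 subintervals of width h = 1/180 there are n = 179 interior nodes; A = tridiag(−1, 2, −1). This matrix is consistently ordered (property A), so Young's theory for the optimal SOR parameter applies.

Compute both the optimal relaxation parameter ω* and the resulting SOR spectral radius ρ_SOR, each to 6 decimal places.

ω* = 1.965694, ρ_SOR = 0.965694

ρ_J = max_k |cos(kπ/180)| = cos(π/180) = 0.999848
root = sin(π/180) = 0.0174524  (since 1−cos² = sin²).
[ω*] 2 ÷ (1 + 0.0174524) = 2 ÷ 1.0174524 = 1.965694.
Hence ρ(B_{ω*}) = 1.965694 − 1 = 0.965694.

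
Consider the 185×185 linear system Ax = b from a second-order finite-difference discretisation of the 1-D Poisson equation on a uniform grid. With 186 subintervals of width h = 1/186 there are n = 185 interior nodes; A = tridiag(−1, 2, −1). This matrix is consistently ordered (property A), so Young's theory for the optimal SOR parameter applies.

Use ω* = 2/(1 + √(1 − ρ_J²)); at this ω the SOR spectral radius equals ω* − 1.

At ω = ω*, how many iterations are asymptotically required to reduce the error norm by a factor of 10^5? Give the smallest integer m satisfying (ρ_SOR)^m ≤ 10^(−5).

spectrum of D⁻¹(L+U) = {cos(kπ/186) : 1≤k≤185}; ρ_J = cos(π/186) = 0.9998574.
√(1−ρ_J²) simplifies to sin(π/186) = 0.0168895.
ω* = 2/(1 + 0.0168895) = 2/1.0168895 = 1.9667820.
ρ_SOR = ω* − 1 = 1.9667820 − 1 = 0.9667820.
For 5 digits: m = 5·ln10 / (−ln 0.9667820) = 11.5129/0.0337822 = 340.798; round up → m = 341.

m = 341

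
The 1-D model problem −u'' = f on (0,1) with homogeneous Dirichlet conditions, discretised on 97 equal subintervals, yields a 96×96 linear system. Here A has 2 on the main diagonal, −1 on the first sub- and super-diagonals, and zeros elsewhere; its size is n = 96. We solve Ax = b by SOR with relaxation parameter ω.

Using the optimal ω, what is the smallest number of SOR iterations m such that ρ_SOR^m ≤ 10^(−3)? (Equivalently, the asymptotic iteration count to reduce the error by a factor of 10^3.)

With n=96, ρ(Jacobi) = cos(π/97) = 0.9994756.
√(1−ρ_J²) = |sin(π/97)| = 0.0323819
ω* = 2 / (1 + 0.0323819) = 2 / 1.0323819 ≈ 1.9372676.
ρ_SOR = ω* − 1 = 1.9372676 − 1 = 0.9372676.
ρ_SOR^m ≤ 10^(−3) ⇔ m ≥ 3·ln10/(−ln 0.9372676) = 6.90776/0.0647864 = 106.624; m = ⌈106.624⌉ = 107.

m = 107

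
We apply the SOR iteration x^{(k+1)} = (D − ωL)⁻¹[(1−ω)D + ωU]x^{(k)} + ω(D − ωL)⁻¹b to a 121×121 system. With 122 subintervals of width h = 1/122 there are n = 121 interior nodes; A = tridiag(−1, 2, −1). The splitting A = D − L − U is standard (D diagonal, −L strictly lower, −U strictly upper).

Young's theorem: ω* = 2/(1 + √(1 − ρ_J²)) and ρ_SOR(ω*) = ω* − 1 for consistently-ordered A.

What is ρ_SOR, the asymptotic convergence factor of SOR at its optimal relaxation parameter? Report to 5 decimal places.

ρ_SOR = 0.94980

½·tridiag(1,0,1) at n=121: λ_k = cos(kπ/122); max |λ| at k=1 ⇒ ρ_J = cos(π/122) ≈ 0.99967.
√(1 − cos²(π/122)) = sin(π/122) ≈ 0.025748.
Then 2/(1+√(1−ρ_J²)) = 2/(1+0.025748); ω* = 2/1.025748 = 1.94980.
ρ_SOR = ω* − 1 = 1.94980 − 1 = 0.94980.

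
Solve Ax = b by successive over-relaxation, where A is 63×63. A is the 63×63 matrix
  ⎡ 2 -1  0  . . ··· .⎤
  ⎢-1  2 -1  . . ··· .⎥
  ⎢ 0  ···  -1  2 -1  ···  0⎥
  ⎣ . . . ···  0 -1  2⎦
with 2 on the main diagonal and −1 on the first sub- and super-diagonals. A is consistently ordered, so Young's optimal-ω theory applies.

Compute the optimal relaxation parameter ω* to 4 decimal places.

ω* = 1.9065

With n=63, ρ(Jacobi) = cos(π/64) = 0.9988.
1 − cos²(π/64) = sin²(π/64) ⇒ √(1−ρ_J²) = sin(π/64) = 0.04907.
So ω* = 2/1.04907 = 1.9065 (Young).
At ω = 1.9065 every |λ(B_ω)| = ω−1, so ρ_SOR = 0.9065.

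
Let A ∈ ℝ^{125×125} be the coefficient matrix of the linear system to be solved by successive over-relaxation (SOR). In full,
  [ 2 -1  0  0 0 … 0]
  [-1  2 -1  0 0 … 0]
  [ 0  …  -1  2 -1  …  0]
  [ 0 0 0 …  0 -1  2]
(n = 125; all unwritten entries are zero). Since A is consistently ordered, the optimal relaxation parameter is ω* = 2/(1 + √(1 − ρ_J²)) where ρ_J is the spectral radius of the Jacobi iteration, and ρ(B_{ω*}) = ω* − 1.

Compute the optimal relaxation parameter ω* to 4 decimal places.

ω* = 1.9514

B_J for the 125×125 system has eigenvalues cos(kπ/126); ρ_J = cos(π/126) = 0.9997.
√(1−ρ_J²) = |sin(π/126)| = 0.02493
ω* = 2/(1+0.02493) = 1.9514
ρ_SOR = ω* − 1 = 1.9514 − 1 = 0.9514.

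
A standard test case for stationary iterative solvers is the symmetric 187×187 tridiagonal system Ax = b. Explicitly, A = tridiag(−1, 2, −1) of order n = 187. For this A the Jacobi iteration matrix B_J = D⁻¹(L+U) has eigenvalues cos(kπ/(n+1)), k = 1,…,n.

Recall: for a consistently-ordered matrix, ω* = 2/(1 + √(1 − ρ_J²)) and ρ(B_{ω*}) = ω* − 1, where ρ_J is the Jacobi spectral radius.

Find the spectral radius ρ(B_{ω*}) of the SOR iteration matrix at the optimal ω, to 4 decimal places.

ρ_SOR = 0.9671

ρ_J = max_k |cos(kπ/188)| = cos(π/188) = 0.9999
1 − cos²(π/188) = sin²(π/188) ⇒ √(1−ρ_J²) = sin(π/188) = 0.01671.
So ω* = 2/1.01671 = 1.9671 (Young).
Hence ρ(B_{ω*}) = 1.9671 − 1 = 0.9671.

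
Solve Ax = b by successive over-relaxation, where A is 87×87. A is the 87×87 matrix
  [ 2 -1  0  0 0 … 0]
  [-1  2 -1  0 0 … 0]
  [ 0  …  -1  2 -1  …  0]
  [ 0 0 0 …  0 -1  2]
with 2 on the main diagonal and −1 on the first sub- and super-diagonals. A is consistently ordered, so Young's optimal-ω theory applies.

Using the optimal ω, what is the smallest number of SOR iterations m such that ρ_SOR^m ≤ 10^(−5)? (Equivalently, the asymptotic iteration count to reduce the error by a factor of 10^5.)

m = 162

n=87: λ(B_J) = 1 − λ(A)/2 = cos(kπ/88); k=1 gives ρ_J = 0.9993628.
root = sin(π/88) = 0.0356923  (since 1−cos² = sin²).
ω* = 2 / (1 + 0.0356923) = 2 / 1.0356923 ≈ 1.9310755.
At ω = 1.9310755 every |λ(B_ω)| = ω−1, so ρ_SOR = 0.9310755.
Need (0.9310755)^m ≤ 10^(−5): m ≥ 5·ln10/|ln 0.9310755| = 11.5129/0.0714149 = 161.211 ⇒ m = 162.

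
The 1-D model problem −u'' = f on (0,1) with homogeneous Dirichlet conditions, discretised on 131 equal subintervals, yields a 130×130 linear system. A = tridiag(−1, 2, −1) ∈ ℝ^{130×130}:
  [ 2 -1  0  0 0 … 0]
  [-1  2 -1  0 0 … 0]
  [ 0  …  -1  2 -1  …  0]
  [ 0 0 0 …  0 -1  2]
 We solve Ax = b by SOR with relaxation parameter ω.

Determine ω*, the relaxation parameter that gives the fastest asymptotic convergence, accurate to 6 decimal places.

With n=130, ρ(Jacobi) = cos(π/131) = 0.999712.
√(1−ρ_J²) simplifies to sin(π/131) = 0.0239793.
Young: ω* = 2/(1+√(1−ρ_J²)) = 2/(1+0.0239793) = 2/1.0239793 = 1.953164.
Hence ρ(B_{ω*}) = 1.953164 − 1 = 0.953164.

ω* = 1.953164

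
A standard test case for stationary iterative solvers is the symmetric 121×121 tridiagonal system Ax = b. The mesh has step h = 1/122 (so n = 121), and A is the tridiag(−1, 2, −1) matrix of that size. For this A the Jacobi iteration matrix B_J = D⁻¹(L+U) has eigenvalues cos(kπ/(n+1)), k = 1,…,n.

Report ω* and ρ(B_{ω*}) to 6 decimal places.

ω* = 1.949797, ρ_SOR = 0.949797

½·tridiag(1,0,1) at n=121: λ_k = cos(kπ/122); max |λ| at k=1 ⇒ ρ_J = cos(π/122) ≈ 0.999668.
√(1 − cos²(π/122)) = sin(π/122) ≈ 0.0257479.
ω* = 2/(1+0.0257479) = 1.949797
and ρ(B_{ω*}) = 1.949797 − 1 = 0.949797.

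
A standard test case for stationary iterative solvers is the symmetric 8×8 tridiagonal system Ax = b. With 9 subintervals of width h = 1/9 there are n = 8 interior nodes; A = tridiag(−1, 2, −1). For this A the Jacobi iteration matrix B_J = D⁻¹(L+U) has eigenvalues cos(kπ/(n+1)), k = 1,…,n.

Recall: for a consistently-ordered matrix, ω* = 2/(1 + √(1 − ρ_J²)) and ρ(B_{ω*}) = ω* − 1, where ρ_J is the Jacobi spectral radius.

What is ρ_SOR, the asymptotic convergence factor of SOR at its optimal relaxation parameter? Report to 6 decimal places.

[ρ_J] n=8: ρ(B_J) = cos(π/(n+1)) = cos(π/9) = 0.939693.
√(1−ρ_J²) simplifies to sin(π/9) = 0.3420201.
ω* = 2/(1+0.3420201) = 1.490291
[ρ_SOR] ω* − 1 = 0.490291.

ρ_SOR = 0.490291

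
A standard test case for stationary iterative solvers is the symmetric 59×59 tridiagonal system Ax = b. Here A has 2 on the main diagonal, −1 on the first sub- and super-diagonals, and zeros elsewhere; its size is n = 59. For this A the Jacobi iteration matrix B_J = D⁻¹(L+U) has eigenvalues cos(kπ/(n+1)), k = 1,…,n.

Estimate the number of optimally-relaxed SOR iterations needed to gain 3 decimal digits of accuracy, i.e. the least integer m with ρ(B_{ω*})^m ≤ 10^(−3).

m = 66

n=59: λ(B_J) = 1 − λ(A)/2 = cos(kπ/60); k=1 gives ρ_J = 0.9986295.
√(1−ρ_J²) simplifies to sin(π/60) = 0.0523360.
ω* = 2/(1+0.0523360) = 1.9005337
and ρ(B_{ω*}) = 1.9005337 − 1 = 0.9005337.
3·ln10 = 6.90776; −ln(0.9005337) = 0.104768; m = ⌈6.90776/0.104768⌉ = ⌈65.934⌉ = 66.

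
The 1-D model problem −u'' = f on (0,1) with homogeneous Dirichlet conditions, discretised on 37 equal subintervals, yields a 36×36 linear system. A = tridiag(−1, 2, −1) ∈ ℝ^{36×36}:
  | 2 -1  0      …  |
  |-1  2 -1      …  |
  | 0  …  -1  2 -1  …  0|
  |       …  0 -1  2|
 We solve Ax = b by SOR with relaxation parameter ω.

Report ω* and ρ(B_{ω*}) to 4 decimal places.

ρ_J = max_k |cos(kπ/37)| = cos(π/37) = 0.9964
1 − cos²(π/37) = sin²(π/37) ⇒ √(1−ρ_J²) = sin(π/37) = 0.08481.
So ω* = 2/1.08481 = 1.8436 (Young).
ρ_SOR = ω* − 1 ≈ 0.8436.

ω* = 1.8436, ρ_SOR = 0.8436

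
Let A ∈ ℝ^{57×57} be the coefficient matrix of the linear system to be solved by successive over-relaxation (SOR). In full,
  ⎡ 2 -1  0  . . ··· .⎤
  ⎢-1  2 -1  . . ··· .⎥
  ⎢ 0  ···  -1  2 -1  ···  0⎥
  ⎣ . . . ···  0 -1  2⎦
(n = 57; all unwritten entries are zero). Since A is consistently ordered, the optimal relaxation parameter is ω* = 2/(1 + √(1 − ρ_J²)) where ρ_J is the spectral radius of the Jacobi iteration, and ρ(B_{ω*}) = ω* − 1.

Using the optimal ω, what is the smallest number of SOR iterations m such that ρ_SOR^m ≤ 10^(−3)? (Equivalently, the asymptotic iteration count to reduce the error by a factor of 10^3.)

m = 64

[ρ_J] n=57: ρ(B_J) = cos(π/(n+1)) = cos(π/58) = 0.9985334.
1 − cos²(π/58) = sin²(π/58) ⇒ √(1−ρ_J²) = sin(π/58) = 0.0541389.
Then 2/(1+√(1−ρ_J²)) = 2/(1+0.0541389); ω* = 2/1.0541389 = 1.8972832.
At ω = 1.8972832 every |λ(B_ω)| = ω−1, so ρ_SOR = 0.8972832.
ρ_SOR^m ≤ 10^(−3) ⇔ m ≥ 3·ln10/(−ln 0.8972832) = 6.90776/0.108384 = 63.734; m = ⌈63.734⌉ = 64.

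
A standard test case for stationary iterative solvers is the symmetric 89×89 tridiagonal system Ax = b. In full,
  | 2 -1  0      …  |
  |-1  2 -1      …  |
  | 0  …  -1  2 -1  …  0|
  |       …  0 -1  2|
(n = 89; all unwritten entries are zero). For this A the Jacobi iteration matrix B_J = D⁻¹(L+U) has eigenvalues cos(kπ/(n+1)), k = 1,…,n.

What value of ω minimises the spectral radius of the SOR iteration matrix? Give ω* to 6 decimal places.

ω* = 1.932555

spectrum of D⁻¹(L+U) = {cos(kπ/90) : 1≤k≤89}; ρ_J = cos(π/90) = 0.999391.
√(1−ρ_J²) simplifies to sin(π/90) = 0.0348995.
So ω* = 2/1.0348995 = 1.932555 (Young).
[ρ_SOR] ω* − 1 = 0.932555.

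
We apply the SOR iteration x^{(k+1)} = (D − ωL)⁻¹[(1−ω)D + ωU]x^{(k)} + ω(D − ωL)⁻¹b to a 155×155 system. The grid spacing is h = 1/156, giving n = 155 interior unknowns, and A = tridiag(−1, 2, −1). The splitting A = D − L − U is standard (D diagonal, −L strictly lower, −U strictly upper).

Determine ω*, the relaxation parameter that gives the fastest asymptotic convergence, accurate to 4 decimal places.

spectrum of D⁻¹(L+U) = {cos(kπ/156) : 1≤k≤155}; ρ_J = cos(π/156) = 0.9998.
√(1−ρ_J²) = |sin(π/156)| = 0.02014
ω* = 2 / (1 + 0.02014) = 2 / 1.02014 ≈ 1.9605.
ρ_SOR = ω* − 1 ≈ 0.9605.

ω* = 1.9605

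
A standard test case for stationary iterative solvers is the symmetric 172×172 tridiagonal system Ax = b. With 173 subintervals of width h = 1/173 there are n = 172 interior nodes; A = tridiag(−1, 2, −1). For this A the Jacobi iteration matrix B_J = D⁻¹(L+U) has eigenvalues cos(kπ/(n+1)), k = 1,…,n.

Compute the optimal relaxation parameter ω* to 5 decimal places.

ω* = 1.96433

B_J for the 172×172 system has eigenvalues cos(kπ/173); ρ_J = cos(π/173) = 0.99984.
1 − cos²(π/173) = sin²(π/173) ⇒ √(1−ρ_J²) = sin(π/173) = 0.018158.
ω* = 2/(1+0.018158) = 1.96433
At ω = 1.96433 every |λ(B_ω)| = ω−1, so ρ_SOR = 0.96433.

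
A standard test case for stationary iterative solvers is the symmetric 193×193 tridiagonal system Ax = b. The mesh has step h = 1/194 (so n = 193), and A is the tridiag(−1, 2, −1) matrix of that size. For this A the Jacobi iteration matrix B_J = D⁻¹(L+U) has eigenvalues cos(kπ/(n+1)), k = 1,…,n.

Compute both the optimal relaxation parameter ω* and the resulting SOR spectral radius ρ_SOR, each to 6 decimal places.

n=193: λ(B_J) = 1 − λ(A)/2 = cos(kπ/194); k=1 gives ρ_J = 0.999869.
√(1 − cos²(π/194)) = sin(π/194) ≈ 0.0161931.
ω* = 2/(1 + 0.0161931) = 2/1.0161931 = 1.968130.
[ρ_SOR] ω* − 1 = 0.968130.

ω* = 1.968130, ρ_SOR = 0.968130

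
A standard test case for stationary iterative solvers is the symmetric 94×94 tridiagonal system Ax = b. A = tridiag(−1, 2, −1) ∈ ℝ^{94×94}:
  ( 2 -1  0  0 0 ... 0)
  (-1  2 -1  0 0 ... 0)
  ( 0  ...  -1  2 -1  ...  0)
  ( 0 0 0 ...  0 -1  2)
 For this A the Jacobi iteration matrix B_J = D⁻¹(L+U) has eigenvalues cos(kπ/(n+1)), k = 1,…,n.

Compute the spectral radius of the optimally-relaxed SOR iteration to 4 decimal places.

n=94: λ(B_J) = 1 − λ(A)/2 = cos(kπ/95); k=1 gives ρ_J = 0.9995.
√(1−ρ_J²) simplifies to sin(π/95) = 0.03306.
ω* = 2/(1+0.03306) = 1.9360
ρ_SOR = ω* − 1 ≈ 0.9360.

ρ_SOR = 0.9360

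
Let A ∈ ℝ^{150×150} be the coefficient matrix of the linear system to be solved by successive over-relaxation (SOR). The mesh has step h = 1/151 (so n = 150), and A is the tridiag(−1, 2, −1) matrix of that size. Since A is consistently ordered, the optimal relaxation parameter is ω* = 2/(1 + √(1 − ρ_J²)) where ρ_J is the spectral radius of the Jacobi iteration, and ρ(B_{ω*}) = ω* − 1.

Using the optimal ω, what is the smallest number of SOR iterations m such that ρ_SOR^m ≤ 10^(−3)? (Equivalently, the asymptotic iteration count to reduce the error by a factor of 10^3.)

m = 166

½·tridiag(1,0,1) at n=150: λ_k = cos(kπ/151); max |λ| at k=1 ⇒ ρ_J = cos(π/151) ≈ 0.9997836.
√(1 − cos²(π/151)) = sin(π/151) ≈ 0.0208037.
So ω* = 2/1.0208037 = 1.9592405 (Young).
Hence ρ(B_{ω*}) = 1.9592405 − 1 = 0.9592405.
m ≥ 3·ln10 / (−ln 0.9592405) = 165.998; smallest integer m = 166.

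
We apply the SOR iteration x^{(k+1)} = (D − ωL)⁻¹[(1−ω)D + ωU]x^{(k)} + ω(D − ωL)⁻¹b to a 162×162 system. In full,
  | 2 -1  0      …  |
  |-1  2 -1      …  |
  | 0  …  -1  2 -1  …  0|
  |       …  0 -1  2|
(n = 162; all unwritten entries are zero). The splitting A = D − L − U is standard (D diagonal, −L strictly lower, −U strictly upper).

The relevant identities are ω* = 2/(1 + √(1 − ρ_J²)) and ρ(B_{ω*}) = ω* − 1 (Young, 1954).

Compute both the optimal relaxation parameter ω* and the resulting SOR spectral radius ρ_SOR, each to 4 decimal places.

ω* = 1.9622, ρ_SOR = 0.9622

½·tridiag(1,0,1) at n=162: λ_k = cos(kπ/163); max |λ| at k=1 ⇒ ρ_J = cos(π/163) ≈ 0.9998.
root = sin(π/163) = 0.01927  (since 1−cos² = sin²).
Young: ω* = 2/(1+√(1−ρ_J²)) = 2/(1+0.01927) = 2/1.01927 = 1.9622.
and ρ(B_{ω*}) = 1.9622 − 1 = 0.9622.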